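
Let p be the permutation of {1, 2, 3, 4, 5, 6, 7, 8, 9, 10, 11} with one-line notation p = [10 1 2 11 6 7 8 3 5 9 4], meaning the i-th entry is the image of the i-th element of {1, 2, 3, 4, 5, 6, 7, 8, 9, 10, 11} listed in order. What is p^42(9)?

2

Tracing 9 → 5 → … returns to 9 after 9 steps, so 9 lies in a 9-cycle (1 10 9 5 6 7 8 3 2).
Powers repeat with period 9 on this cycle, and 42 mod 9 = 6, so p^42(9) = p^6(9).
Advancing 6 steps from 9: 9 → 5 → 6 → 7 → 8 → 3 → 2.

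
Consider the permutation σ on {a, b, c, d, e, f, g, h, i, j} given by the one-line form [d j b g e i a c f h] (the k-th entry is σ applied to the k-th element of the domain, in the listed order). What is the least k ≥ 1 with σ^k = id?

Writing σ as disjoint cycles, the cycle lengths are 4, 3, 2, 1.
Since disjoint cycles commute, ord(σ) = lcm(4, 3, 2) = 12.

12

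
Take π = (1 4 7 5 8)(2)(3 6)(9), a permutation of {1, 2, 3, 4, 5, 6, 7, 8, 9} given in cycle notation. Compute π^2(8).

8 lies in the 5-cycle (1 4 7 5 8).
Advancing 2 steps from 8: 8 → 1 → 4.

4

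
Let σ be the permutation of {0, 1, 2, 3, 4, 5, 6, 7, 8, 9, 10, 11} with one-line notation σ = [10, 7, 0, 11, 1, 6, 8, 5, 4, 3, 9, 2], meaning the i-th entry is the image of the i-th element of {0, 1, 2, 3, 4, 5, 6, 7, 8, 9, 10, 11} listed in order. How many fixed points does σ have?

No element satisfies σ(x) = x, so there are 0 fixed points.

0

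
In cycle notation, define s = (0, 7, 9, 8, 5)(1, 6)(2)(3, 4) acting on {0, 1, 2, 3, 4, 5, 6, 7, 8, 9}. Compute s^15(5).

5 lies in the 5-cycle (0, 7, 9, 8, 5).
Since the cycle has length 5, s^15 acts on it the same as s^0 (15 mod 5 = 0).
So s^15(5) = 5.

5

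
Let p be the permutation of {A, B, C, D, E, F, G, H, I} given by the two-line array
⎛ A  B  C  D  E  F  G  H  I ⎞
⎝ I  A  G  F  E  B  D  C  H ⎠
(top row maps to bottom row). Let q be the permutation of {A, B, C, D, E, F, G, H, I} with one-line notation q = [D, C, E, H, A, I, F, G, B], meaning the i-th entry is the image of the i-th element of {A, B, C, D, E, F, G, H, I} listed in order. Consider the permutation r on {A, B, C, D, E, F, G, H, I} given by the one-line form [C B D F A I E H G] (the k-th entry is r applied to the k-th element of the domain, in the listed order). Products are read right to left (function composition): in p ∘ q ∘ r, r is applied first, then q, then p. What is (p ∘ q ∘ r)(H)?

D

(p ∘ q ∘ r)(H) = p(q(r(H))). r(H) = H, then q(H) = G, then p(G) = D, so the result is D.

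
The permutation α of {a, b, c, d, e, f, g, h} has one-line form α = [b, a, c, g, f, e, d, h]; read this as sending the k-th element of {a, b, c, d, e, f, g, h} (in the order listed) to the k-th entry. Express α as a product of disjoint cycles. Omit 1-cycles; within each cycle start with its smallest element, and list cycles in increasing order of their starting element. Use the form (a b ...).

Start at a and follow images: a → b → a, giving the cycle (a b).
Continuing from each remaining unvisited element yields (a b)(d g)(e f).

(a b)(d g)(e f)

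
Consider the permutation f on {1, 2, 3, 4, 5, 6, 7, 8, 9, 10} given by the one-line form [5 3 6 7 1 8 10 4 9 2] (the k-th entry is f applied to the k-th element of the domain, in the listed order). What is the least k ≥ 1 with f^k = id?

Decomposing into disjoint cycles gives cycle lengths 7, 2, 1.
The order is lcm(7, 2) = 14.

14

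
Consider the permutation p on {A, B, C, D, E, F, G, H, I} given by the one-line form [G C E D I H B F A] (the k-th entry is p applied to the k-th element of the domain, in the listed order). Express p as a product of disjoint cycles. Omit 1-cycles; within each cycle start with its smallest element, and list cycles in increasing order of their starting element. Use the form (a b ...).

(A G B C E I)(F H)

Start at A and follow images: A → G → B → C → E → I → A, giving the cycle (A G B C E I).
Continuing from each remaining unvisited element yields (A G B C E I)(F H).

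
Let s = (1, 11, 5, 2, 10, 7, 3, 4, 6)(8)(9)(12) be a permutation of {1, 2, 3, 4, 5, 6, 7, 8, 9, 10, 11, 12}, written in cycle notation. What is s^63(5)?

5

5 lies in the 9-cycle (1, 11, 5, 2, 10, 7, 3, 4, 6).
Powers repeat with period 9 on this cycle, and 63 mod 9 = 0, so s^63(5) = s^0(5).
So s^63(5) = 5.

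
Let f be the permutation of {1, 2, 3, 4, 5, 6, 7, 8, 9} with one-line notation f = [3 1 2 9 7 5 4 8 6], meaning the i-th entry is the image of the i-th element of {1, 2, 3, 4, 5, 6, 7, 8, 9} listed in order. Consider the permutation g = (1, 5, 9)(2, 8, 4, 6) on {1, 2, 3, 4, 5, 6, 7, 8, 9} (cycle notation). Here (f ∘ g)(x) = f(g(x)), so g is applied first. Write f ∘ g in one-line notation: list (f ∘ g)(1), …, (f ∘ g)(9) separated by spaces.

7 8 2 5 6 1 4 9 3

For each element, apply g then f: 1 → 5 → 7; 2 → 8 → 8; 3 → 3 → 2; 4 → 6 → 5; 5 → 9 → 6; 6 → 2 → 1; 7 → 7 → 4; 8 → 4 → 9; 9 → 1 → 3.
Collecting the images, f ∘ g = [7 8 2 5 6 1 4 9 3].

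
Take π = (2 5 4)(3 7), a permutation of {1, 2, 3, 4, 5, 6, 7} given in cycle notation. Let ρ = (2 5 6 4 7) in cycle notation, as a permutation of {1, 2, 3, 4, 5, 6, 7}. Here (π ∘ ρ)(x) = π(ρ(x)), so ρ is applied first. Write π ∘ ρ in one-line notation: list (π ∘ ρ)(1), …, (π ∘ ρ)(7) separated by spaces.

1 4 7 3 6 2 5

(π ∘ ρ)(x) = π(ρ(x)). Computing each image: π(ρ(1)) = π(1) = 1, π(ρ(2)) = π(5) = 4, π(ρ(3)) = π(3) = 7, π(ρ(4)) = π(7) = 3, π(ρ(5)) = π(6) = 6, π(ρ(6)) = π(4) = 2, π(ρ(7)) = π(2) = 5.
Hence π ∘ ρ = [1 4 7 3 6 2 5].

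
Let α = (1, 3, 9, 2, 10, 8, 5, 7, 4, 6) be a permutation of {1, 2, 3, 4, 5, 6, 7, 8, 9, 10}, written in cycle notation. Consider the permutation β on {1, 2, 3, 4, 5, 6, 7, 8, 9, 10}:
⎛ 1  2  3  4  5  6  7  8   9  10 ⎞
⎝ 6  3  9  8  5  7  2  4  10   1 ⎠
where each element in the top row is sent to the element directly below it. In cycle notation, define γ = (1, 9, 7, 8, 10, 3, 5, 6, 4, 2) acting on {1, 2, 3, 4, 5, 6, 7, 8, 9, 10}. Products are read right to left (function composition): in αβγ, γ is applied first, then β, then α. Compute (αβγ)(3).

(αβγ)(3) = α(β(γ(3))). γ(3) = 5, then β(5) = 5, then α(5) = 7, so the result is 7.

7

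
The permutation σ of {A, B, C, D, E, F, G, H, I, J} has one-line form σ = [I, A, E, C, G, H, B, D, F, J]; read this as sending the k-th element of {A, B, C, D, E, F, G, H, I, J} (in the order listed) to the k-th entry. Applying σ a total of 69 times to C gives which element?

F

Tracing C → E → … returns to C after 9 steps, so C lies in a 9-cycle (A, I, F, H, D, C, E, G, B).
On a 9-cycle, σ^9 is the identity, so σ^69 = σ^6 there (69 ≡ 6 mod 9).
Advancing 6 steps from C: C → E → G → B → A → I → F.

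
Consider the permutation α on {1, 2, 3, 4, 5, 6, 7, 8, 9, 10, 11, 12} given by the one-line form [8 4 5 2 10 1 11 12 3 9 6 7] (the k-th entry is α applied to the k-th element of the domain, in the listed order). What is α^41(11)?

Tracing 11 → 6 → … returns to 11 after 6 steps, so 11 lies in a 6-cycle (1, 8, 12, 7, 11, 6).
Since the cycle has length 6, α^41 acts on it the same as α^5 (41 mod 6 = 5).
Advancing 5 steps from 11: 11 → 6 → 1 → 8 → 12 → 7.

7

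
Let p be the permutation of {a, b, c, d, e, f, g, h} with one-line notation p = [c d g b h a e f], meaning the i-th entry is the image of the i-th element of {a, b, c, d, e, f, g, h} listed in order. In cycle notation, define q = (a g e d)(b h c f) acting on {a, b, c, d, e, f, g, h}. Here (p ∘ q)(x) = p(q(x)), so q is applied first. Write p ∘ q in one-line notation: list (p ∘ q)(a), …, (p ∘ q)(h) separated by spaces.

(p ∘ q)(x) = p(q(x)). Computing each image: p(q(a)) = p(g) = e, p(q(b)) = p(h) = f, p(q(c)) = p(f) = a, p(q(d)) = p(a) = c, p(q(e)) = p(d) = b, p(q(f)) = p(b) = d, p(q(g)) = p(e) = h, p(q(h)) = p(c) = g.
Hence p ∘ q = [e f a c b d h g].

e f a c b d h g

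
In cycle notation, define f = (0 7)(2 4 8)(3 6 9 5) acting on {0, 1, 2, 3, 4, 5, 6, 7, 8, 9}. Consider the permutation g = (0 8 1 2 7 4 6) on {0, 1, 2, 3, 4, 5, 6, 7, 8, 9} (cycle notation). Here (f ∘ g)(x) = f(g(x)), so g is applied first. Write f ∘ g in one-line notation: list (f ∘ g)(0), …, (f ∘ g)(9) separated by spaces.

For each element, apply g then f: 0 → 8 → 2; 1 → 2 → 4; 2 → 7 → 0; 3 → 3 → 6; 4 → 6 → 9; 5 → 5 → 3; 6 → 0 → 7; 7 → 4 → 8; 8 → 1 → 1; 9 → 9 → 5.
So f ∘ g in one-line form is 2 4 0 6 9 3 7 8 1 5.

2 4 0 6 9 3 7 8 1 5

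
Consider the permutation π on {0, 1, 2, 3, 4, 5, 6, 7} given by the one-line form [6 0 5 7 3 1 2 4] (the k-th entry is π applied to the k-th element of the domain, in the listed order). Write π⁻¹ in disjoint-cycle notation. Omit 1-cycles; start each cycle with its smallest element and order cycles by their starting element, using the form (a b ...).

(0 1 5 2 6)(3 4 7)

First write π in disjoint cycles: (0 6 2 5 1)(3 7 4).
The inverse reverses every cycle; in canonical form, π⁻¹ = (0 1 5 2 6)(3 4 7).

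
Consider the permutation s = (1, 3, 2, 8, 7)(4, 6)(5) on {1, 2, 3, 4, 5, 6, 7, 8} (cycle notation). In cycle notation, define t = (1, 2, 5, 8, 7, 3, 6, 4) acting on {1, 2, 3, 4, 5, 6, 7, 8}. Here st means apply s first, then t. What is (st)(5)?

First apply s: s(5) = 5, then t(5) = 8. Thus (st)(5) = 8.

8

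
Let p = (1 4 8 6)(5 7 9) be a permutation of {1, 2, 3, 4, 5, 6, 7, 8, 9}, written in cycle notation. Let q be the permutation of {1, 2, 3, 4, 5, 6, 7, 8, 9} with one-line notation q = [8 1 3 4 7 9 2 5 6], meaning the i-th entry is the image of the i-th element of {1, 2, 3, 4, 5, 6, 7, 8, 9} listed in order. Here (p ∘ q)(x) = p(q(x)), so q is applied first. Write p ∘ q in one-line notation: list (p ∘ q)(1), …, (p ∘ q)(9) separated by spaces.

(p ∘ q)(x) = p(q(x)). Computing each image: p(q(1)) = p(8) = 6, p(q(2)) = p(1) = 4, p(q(3)) = p(3) = 3, p(q(4)) = p(4) = 8, p(q(5)) = p(7) = 9, p(q(6)) = p(9) = 5, p(q(7)) = p(2) = 2, p(q(8)) = p(5) = 7, p(q(9)) = p(6) = 1.
Hence p ∘ q = [6 4 3 8 9 5 2 7 1].

6 4 3 8 9 5 2 7 1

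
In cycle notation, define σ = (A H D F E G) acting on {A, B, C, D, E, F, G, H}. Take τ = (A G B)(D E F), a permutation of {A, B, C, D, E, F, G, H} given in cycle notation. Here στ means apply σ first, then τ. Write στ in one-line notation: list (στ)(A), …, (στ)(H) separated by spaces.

For each element, apply σ then τ: A → H → H; B → B → A; C → C → C; D → F → D; E → G → B; F → E → F; G → A → G; H → D → E.
Collecting the images, στ = [H A C D B F G E].

H A C D B F G E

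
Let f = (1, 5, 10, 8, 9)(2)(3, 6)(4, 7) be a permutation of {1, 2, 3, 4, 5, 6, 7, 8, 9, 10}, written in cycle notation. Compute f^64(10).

5

10 lies in the 5-cycle (1, 5, 10, 8, 9).
On a 5-cycle, f^5 is the identity, so f^64 = f^4 there (64 ≡ 4 mod 5).
Advancing 4 steps from 10: 10 → 8 → 9 → 1 → 5.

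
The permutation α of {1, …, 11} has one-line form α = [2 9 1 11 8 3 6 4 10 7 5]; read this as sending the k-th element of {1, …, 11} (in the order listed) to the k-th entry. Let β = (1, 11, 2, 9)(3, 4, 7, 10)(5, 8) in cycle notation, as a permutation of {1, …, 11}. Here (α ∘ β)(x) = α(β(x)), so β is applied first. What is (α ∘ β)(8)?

8

First apply β: β(8) = 5, then α(5) = 8. Thus (α ∘ β)(8) = 8.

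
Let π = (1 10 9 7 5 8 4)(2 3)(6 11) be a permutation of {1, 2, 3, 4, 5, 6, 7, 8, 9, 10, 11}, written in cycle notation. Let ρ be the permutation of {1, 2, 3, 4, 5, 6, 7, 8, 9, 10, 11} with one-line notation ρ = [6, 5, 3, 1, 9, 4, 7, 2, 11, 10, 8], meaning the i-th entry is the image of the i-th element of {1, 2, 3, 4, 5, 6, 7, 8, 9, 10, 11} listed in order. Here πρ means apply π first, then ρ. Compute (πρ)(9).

7

First apply π: π(9) = 7, then ρ(7) = 7. Thus (πρ)(9) = 7.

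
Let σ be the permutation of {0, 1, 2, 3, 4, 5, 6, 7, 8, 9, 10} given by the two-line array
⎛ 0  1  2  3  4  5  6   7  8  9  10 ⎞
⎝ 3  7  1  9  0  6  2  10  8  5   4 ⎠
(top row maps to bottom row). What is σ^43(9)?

Tracing 9 → 5 → … returns to 9 after 10 steps, so 9 lies in a 10-cycle (0, 3, 9, 5, 6, 2, 1, 7, 10, 4).
On a 10-cycle, σ^10 is the identity, so σ^43 = σ^3 there (43 ≡ 3 mod 10).
Stepping 3 places around the cycle: 9 → 5 → 6 → 2.

2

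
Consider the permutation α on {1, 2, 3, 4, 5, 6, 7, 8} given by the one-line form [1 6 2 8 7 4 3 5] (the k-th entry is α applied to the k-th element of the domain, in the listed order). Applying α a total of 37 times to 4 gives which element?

5

Tracing 4 → 8 → … returns to 4 after 7 steps, so 4 lies in a 7-cycle (2, 6, 4, 8, 5, 7, 3).
On a 7-cycle, α^7 is the identity, so α^37 = α^2 there (37 ≡ 2 mod 7).
Stepping 2 places around the cycle: 4 → 8 → 5.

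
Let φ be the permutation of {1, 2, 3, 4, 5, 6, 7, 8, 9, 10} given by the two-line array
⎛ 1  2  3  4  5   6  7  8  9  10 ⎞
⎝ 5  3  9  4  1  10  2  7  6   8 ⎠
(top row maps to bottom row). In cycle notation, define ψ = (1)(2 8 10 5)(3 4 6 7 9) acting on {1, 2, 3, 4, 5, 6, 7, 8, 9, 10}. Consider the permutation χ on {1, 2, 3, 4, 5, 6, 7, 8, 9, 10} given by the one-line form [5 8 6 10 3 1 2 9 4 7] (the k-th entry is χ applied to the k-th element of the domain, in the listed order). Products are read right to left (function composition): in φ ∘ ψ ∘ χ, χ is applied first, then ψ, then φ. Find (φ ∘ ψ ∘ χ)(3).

2

(φ ∘ ψ ∘ χ)(3) = φ(ψ(χ(3))). χ(3) = 6, then ψ(6) = 7, then φ(7) = 2, so the result is 2.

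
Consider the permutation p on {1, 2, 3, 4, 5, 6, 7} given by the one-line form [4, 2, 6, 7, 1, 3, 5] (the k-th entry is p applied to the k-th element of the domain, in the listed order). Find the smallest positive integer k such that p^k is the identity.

Decomposing into disjoint cycles gives cycle lengths 4, 2, 1.
Since disjoint cycles commute, ord(p) = lcm(4, 2) = 4.

4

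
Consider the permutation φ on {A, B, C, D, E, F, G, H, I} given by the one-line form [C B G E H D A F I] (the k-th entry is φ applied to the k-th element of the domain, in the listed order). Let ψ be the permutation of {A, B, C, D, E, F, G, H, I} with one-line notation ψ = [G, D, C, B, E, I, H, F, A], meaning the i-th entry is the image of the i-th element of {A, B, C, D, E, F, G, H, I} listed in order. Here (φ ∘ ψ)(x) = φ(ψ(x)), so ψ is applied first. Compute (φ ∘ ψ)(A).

A

(φ ∘ ψ)(A) = φ(ψ(A)). ψ(A) = G, then φ(G) = A. So (φ ∘ ψ)(A) = A.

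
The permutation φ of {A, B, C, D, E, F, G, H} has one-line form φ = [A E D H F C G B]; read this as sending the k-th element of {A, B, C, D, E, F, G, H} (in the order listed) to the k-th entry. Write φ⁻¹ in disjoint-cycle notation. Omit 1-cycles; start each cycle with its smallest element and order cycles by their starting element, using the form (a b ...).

First write φ in disjoint cycles: (B E F C D H).
Reversing each cycle (and rotating so the smallest element leads) gives φ⁻¹ = (B H D C F E).

(B H D C F E)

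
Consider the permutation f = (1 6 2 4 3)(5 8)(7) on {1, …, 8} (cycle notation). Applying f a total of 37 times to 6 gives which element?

4

6 lies in the 5-cycle (1 6 2 4 3).
Powers repeat with period 5 on this cycle, and 37 mod 5 = 2, so f^37(6) = f^2(6).
Advancing 2 steps from 6: 6 → 2 → 4.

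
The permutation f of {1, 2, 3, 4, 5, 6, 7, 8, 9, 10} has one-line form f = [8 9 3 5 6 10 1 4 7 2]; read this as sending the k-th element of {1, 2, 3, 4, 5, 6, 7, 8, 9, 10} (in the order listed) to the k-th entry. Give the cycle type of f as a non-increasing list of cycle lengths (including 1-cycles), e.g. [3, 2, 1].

[9, 1]

The disjoint cycles are (1, 8, 4, 5, 6, 10, 2, 9, 7)(3), with lengths 9, 1 in non-increasing order.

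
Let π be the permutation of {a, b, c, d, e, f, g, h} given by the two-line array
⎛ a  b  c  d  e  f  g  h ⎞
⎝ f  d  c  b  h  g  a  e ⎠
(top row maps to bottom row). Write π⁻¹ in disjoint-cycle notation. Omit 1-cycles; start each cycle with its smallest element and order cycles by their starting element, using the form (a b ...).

First write π in disjoint cycles: (a f g)(b d)(e h).
Reversing each cycle (and rotating so the smallest element leads) gives π⁻¹ = (a g f)(b d)(e h).

(a g f)(b d)(e h)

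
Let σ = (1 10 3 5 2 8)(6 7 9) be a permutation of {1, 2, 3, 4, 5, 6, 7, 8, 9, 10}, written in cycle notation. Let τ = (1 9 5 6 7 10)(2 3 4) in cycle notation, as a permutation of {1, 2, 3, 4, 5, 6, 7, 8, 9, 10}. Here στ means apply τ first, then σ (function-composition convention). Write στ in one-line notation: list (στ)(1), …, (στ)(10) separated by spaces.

(στ)(x) = σ(τ(x)). Computing each image: σ(τ(1)) = σ(9) = 6, σ(τ(2)) = σ(3) = 5, σ(τ(3)) = σ(4) = 4, σ(τ(4)) = σ(2) = 8, σ(τ(5)) = σ(6) = 7, σ(τ(6)) = σ(7) = 9, σ(τ(7)) = σ(10) = 3, σ(τ(8)) = σ(8) = 1, σ(τ(9)) = σ(5) = 2, σ(τ(10)) = σ(1) = 10.
Hence στ = [6 5 4 8 7 9 3 1 2 10].

6 5 4 8 7 9 3 1 2 10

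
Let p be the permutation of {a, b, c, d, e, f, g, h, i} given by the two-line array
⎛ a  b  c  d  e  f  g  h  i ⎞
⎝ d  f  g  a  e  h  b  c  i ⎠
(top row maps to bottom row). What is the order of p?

The disjoint-cycle form of p has cycle lengths 5, 2, 1, 1.
The order is lcm(5, 2) = 10.

10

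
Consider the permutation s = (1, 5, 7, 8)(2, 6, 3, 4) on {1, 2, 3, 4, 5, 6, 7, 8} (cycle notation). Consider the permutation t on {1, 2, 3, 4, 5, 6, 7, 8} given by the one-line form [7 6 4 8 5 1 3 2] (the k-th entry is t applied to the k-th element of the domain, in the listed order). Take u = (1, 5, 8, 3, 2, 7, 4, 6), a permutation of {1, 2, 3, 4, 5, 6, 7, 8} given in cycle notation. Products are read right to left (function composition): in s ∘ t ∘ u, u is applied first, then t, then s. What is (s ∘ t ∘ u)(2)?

(s ∘ t ∘ u)(2) = s(t(u(2))). u(2) = 7, then t(7) = 3, then s(3) = 4, so the result is 4.

4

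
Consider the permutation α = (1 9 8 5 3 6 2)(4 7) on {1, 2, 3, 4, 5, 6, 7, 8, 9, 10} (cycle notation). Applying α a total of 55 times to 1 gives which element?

1 lies in the 7-cycle (1 9 8 5 3 6 2).
Powers repeat with period 7 on this cycle, and 55 mod 7 = 6, so α^55(1) = α^6(1).
Stepping 6 places around the cycle: 1 → 9 → 8 → 5 → 3 → 6 → 2.

2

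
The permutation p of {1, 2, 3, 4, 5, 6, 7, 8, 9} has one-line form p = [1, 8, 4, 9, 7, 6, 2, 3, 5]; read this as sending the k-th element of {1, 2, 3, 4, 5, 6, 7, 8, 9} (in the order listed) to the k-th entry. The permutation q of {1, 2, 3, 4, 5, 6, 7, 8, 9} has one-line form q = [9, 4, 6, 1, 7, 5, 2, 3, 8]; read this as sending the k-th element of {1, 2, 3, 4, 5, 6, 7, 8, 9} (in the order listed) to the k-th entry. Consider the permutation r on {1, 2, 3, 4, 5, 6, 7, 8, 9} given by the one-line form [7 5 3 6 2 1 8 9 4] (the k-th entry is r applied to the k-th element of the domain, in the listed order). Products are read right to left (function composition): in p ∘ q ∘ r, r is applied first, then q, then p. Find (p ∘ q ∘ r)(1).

Chase 1: r(1) = 7; q(7) = 2; p(2) = 8. Hence (p ∘ q ∘ r)(1) = 8.

8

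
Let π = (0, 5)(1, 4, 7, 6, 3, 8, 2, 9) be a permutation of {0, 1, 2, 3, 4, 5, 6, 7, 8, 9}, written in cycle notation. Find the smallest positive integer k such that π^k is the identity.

8

The cycle type of π is (8, 2).
Since disjoint cycles commute, ord(π) = lcm(8, 2) = 8.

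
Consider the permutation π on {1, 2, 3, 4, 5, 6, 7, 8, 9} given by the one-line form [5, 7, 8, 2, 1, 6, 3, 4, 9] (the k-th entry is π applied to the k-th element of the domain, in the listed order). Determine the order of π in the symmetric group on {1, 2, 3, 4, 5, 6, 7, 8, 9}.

10

The disjoint-cycle form of π has cycle lengths 5, 2, 1, 1.
The order is lcm(5, 2) = 10.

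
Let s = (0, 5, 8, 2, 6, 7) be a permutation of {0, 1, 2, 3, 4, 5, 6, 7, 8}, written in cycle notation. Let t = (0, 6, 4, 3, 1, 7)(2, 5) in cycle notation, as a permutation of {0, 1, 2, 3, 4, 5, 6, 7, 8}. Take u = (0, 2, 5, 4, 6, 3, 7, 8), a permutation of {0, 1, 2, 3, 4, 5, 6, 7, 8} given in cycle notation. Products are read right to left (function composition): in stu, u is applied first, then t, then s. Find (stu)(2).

6

Apply the permutations in order: u(2) = 5, then t(5) = 2, then s(2) = 6. So (stu)(2) = 6.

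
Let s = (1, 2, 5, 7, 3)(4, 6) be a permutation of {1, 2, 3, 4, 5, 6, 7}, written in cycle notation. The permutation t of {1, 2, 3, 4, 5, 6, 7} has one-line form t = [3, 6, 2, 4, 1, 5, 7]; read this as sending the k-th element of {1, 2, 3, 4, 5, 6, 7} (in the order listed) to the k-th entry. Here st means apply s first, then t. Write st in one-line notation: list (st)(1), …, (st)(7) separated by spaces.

6 1 3 5 7 4 2

(st)(x) = t(s(x)). Computing each image: t(s(1)) = t(2) = 6, t(s(2)) = t(5) = 1, t(s(3)) = t(1) = 3, t(s(4)) = t(6) = 5, t(s(5)) = t(7) = 7, t(s(6)) = t(4) = 4, t(s(7)) = t(3) = 2.
Hence st = [6 1 3 5 7 4 2].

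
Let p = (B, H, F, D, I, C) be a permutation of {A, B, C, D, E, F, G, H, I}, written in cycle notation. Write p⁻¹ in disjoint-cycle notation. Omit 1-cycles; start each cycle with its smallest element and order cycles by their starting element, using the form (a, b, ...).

(B, C, I, D, F, H)

The inverse reverses each cycle.
After reversing and putting each cycle's least element first, p⁻¹ = (B, C, I, D, F, H).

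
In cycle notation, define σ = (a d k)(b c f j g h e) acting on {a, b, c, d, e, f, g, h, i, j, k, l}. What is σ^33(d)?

d

d lies in the 3-cycle (a d k).
Since the cycle has length 3, σ^33 acts on it the same as σ^0 (33 mod 3 = 0).
So σ^33(d) = d.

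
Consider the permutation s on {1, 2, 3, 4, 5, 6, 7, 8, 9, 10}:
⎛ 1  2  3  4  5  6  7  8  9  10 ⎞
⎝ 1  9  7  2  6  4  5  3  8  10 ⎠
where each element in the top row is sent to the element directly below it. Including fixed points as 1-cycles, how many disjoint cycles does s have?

3

The cycle decomposition is (1)(2 9 8 3 7 5 6 4)(10), which has 3 cycles (counting 1-cycles).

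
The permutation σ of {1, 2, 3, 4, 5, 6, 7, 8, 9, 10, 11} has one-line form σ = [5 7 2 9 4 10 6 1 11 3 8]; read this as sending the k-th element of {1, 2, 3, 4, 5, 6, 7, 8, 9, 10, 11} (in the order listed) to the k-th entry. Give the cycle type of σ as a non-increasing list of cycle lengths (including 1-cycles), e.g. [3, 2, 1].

The disjoint cycles are (1 5 4 9 11 8)(2 7 6 10 3), with lengths 6, 5 in non-increasing order.

[6, 5]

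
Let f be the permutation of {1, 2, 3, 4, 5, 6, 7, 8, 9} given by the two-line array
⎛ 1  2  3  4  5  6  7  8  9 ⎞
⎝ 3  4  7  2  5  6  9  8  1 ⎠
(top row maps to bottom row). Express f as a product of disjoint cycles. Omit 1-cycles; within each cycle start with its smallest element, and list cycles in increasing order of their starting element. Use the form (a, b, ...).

(1, 3, 7, 9)(2, 4)

Iterating f from 1 gives 1 → 3 → 7 → 9 → 1; that is the 4-cycle (1, 3, 7, 9).
Continuing from each remaining unvisited element yields (1, 3, 7, 9)(2, 4).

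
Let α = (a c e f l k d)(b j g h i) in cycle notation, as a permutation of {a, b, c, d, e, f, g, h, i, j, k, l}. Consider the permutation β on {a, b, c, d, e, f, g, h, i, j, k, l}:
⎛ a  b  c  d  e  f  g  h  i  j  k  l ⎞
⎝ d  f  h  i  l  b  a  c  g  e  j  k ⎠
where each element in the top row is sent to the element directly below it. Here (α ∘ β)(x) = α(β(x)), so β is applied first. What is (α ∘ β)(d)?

b

(α ∘ β)(d) = α(β(d)). β(d) = i, then α(i) = b. So (α ∘ β)(d) = b.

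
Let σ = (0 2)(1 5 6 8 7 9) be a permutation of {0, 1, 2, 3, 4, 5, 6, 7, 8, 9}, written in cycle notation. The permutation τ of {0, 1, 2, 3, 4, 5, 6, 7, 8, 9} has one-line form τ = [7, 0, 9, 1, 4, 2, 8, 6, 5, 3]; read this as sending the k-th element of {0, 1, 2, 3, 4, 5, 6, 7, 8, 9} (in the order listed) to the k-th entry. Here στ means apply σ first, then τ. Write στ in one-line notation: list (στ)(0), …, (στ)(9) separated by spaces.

For each element, apply σ then τ: 0 → 2 → 9; 1 → 5 → 2; 2 → 0 → 7; 3 → 3 → 1; 4 → 4 → 4; 5 → 6 → 8; 6 → 8 → 5; 7 → 9 → 3; 8 → 7 → 6; 9 → 1 → 0.
So στ in one-line form is 9 2 7 1 4 8 5 3 6 0.

9 2 7 1 4 8 5 3 6 0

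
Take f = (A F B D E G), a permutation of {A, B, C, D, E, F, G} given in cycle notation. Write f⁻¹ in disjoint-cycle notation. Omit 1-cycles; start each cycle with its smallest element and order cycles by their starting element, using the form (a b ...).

Inverting a permutation written in cycle notation just reverses the order within every cycle.
After reversing and putting each cycle's least element first, f⁻¹ = (A G E D B F).

(A G E D B F)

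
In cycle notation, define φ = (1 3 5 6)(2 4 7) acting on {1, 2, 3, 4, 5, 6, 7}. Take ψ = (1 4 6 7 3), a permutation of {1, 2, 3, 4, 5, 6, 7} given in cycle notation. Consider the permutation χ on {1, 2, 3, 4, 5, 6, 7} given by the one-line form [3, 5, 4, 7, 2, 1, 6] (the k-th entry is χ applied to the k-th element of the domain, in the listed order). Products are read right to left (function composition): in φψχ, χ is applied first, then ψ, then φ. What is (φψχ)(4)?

Chase 4: χ(4) = 7; ψ(7) = 3; φ(3) = 5. Hence (φψχ)(4) = 5.

5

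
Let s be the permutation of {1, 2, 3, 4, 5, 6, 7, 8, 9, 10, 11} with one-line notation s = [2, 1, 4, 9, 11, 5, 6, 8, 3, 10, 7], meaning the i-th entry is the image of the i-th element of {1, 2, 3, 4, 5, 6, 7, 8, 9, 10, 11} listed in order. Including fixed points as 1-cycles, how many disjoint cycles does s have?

5

The cycle decomposition is (1 2)(3 4 9)(5 11 7 6)(8)(10), which has 5 cycles (counting 1-cycles).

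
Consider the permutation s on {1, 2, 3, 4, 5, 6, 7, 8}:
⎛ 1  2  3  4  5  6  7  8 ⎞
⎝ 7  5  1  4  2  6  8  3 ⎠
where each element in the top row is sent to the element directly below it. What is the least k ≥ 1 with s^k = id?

4

The disjoint-cycle form of s has cycle lengths 4, 2, 1, 1.
The order of s is the least common multiple of its cycle lengths: lcm(4, 2) = 4.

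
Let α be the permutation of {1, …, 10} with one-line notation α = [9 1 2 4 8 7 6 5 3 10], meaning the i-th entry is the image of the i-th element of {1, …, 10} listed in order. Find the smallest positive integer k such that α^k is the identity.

Writing α as disjoint cycles, the cycle lengths are 4, 2, 2, 1, 1.
Since disjoint cycles commute, ord(α) = lcm(4, 2, 2) = 4.

4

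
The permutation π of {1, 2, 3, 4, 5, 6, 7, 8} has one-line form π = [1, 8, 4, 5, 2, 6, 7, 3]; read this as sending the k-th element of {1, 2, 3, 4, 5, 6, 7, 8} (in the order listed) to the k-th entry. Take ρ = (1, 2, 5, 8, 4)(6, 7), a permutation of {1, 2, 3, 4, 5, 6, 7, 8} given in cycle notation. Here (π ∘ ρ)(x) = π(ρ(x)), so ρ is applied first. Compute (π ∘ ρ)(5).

3

First apply ρ: ρ(5) = 8, then π(8) = 3. Thus (π ∘ ρ)(5) = 3.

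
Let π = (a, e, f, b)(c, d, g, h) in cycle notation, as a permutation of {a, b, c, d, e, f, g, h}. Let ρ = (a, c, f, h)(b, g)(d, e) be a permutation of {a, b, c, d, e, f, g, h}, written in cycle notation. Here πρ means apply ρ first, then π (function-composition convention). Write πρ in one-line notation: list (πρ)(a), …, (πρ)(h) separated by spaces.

d h b f g c a e

(πρ)(x) = π(ρ(x)). Computing each image: π(ρ(a)) = π(c) = d, π(ρ(b)) = π(g) = h, π(ρ(c)) = π(f) = b, π(ρ(d)) = π(e) = f, π(ρ(e)) = π(d) = g, π(ρ(f)) = π(h) = c, π(ρ(g)) = π(b) = a, π(ρ(h)) = π(a) = e.
Hence πρ = [d h b f g c a e].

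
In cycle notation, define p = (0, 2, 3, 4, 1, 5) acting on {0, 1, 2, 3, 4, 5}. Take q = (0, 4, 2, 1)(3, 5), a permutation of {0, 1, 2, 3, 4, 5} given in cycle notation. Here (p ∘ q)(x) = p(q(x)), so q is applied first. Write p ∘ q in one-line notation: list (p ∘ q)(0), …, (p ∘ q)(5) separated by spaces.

1 2 5 0 3 4

For each element, apply q then p: 0 → 4 → 1; 1 → 0 → 2; 2 → 1 → 5; 3 → 5 → 0; 4 → 2 → 3; 5 → 3 → 4.
So p ∘ q in one-line form is 1 2 5 0 3 4.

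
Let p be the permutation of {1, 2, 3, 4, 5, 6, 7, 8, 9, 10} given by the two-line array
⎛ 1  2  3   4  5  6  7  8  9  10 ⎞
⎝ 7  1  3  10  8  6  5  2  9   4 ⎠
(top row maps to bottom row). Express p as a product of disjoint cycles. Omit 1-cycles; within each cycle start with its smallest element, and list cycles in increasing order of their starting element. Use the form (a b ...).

(1 7 5 8 2)(4 10)

From 1: 1 → 7 → 5 → 8 → 2 → 1, closing the cycle (1 7 5 8 2).
Repeating from the next unused element and collecting all non-trivial cycles gives (1 7 5 8 2)(4 10).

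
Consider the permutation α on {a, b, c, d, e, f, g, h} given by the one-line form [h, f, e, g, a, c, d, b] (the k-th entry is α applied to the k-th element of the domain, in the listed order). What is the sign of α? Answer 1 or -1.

1

In disjoint-cycle form the cycle lengths are 6, 2.
A cycle is odd iff its length is even; α has 2 even-length cycles, so sgn(α) = (−1)^2 and α is even.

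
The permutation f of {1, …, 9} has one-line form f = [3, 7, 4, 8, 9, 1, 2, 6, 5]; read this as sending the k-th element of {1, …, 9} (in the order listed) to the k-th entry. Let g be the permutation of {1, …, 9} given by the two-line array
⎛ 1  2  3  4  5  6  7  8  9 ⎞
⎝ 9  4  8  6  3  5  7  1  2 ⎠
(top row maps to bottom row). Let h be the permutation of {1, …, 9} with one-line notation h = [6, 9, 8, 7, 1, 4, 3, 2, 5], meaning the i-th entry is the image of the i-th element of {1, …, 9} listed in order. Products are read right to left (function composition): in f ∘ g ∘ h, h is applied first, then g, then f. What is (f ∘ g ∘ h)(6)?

(f ∘ g ∘ h)(6) = f(g(h(6))). h(6) = 4, then g(4) = 6, then f(6) = 1, so the result is 1.

1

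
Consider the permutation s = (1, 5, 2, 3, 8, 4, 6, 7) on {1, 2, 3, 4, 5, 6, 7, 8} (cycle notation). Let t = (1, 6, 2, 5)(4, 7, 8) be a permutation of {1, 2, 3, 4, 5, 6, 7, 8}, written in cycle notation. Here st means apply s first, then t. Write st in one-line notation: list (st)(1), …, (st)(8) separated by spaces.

1 3 4 2 5 8 6 7

(st)(x) = t(s(x)). Computing each image: t(s(1)) = t(5) = 1, t(s(2)) = t(3) = 3, t(s(3)) = t(8) = 4, t(s(4)) = t(6) = 2, t(s(5)) = t(2) = 5, t(s(6)) = t(7) = 8, t(s(7)) = t(1) = 6, t(s(8)) = t(4) = 7.
Hence st = [1 3 4 2 5 8 6 7].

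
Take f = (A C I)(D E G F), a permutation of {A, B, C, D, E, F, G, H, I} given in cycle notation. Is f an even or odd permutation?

odd

The cycle lengths are 4, 3, 1, 1.
A cycle of length ℓ contributes ℓ−1 transpositions, so f is a product of 3 + 2 = 5 transpositions — odd.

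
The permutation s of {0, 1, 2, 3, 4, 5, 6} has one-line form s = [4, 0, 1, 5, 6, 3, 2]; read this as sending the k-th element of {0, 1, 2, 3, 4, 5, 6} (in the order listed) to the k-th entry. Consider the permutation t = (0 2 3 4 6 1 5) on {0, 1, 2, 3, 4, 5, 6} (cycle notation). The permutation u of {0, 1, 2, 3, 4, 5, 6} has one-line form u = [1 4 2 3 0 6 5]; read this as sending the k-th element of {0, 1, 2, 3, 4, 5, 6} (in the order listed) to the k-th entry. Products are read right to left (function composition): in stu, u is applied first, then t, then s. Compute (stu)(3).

Chase 3: u(3) = 3; t(3) = 4; s(4) = 6. Hence (stu)(3) = 6.

6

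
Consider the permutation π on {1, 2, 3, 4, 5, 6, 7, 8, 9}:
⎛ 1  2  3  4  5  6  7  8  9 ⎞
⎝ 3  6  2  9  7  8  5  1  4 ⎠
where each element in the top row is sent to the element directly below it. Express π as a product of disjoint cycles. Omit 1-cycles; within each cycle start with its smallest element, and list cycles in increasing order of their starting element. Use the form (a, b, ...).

(1, 3, 2, 6, 8)(4, 9)(5, 7)

Start at 1 and follow images: 1 → 3 → 2 → 6 → 8 → 1, giving the cycle (1, 3, 2, 6, 8).
Repeating from the next unused element and collecting all non-trivial cycles gives (1, 3, 2, 6, 8)(4, 9)(5, 7).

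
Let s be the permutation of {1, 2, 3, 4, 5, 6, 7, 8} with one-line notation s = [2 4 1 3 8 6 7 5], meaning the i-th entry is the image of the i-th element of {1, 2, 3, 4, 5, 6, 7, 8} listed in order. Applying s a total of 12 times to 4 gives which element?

Tracing 4 → 3 → … returns to 4 after 4 steps, so 4 lies in a 4-cycle (1 2 4 3).
Since the cycle has length 4, s^12 acts on it the same as s^0 (12 mod 4 = 0).
So s^12(4) = 4.

4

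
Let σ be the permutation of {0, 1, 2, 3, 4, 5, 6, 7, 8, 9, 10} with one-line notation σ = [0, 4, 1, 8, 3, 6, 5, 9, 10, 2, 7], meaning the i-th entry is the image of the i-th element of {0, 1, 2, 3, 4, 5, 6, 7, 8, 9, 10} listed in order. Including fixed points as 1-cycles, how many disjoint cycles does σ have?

The cycle decomposition is (0)(1, 4, 3, 8, 10, 7, 9, 2)(5, 6), which has 3 cycles (counting 1-cycles).

3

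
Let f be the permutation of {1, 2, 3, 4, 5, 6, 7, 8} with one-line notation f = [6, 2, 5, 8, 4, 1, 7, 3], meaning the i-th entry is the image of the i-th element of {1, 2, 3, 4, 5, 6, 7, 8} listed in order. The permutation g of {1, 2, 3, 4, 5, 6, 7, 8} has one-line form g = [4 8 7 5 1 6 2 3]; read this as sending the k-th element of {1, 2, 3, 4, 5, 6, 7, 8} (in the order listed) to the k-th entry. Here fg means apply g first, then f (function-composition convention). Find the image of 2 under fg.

3

First apply g: g(2) = 8, then f(8) = 3. Thus (fg)(2) = 3.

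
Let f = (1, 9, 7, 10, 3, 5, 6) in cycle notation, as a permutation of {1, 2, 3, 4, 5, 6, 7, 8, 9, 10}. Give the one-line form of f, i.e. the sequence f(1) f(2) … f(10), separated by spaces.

Image by image: 1→9, 2→2, 3→5, 4→4, 5→6, 6→1, 7→10, 8→8, 9→7, 10→3.
So the one-line form is 9 2 5 4 6 1 10 8 7 3.

9 2 5 4 6 1 10 8 7 3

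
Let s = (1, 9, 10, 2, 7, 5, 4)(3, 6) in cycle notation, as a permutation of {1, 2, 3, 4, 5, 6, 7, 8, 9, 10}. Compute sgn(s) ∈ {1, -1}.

-1

The cycle lengths are 7, 2, 1.
A cycle of length ℓ contributes ℓ−1 transpositions, so s is a product of 6 + 1 = 7 transpositions — odd.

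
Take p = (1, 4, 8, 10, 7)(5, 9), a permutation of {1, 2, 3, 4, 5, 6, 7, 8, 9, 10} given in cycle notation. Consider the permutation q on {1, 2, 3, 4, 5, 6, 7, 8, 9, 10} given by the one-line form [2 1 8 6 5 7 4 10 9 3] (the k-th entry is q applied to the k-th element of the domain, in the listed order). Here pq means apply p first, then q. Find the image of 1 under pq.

6

First apply p: p(1) = 4, then q(4) = 6. Thus (pq)(1) = 6.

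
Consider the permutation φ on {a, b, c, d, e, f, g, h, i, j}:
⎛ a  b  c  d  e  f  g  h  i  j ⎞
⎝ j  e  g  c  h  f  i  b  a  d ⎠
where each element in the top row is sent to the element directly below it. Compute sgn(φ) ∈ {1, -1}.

In disjoint-cycle form the cycle lengths are 6, 3, 1.
A cycle of length ℓ contributes ℓ−1 transpositions, so φ is a product of 5 + 2 = 7 transpositions — odd.

-1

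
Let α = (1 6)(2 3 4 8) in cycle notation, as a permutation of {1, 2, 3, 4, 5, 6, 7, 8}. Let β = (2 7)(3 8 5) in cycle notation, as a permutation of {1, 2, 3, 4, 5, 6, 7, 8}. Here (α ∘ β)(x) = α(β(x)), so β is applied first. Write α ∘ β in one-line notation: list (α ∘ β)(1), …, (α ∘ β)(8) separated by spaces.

6 7 2 8 4 1 3 5

(α ∘ β)(x) = α(β(x)). Computing each image: α(β(1)) = α(1) = 6, α(β(2)) = α(7) = 7, α(β(3)) = α(8) = 2, α(β(4)) = α(4) = 8, α(β(5)) = α(3) = 4, α(β(6)) = α(6) = 1, α(β(7)) = α(2) = 3, α(β(8)) = α(5) = 5.
Hence α ∘ β = [6 7 2 8 4 1 3 5].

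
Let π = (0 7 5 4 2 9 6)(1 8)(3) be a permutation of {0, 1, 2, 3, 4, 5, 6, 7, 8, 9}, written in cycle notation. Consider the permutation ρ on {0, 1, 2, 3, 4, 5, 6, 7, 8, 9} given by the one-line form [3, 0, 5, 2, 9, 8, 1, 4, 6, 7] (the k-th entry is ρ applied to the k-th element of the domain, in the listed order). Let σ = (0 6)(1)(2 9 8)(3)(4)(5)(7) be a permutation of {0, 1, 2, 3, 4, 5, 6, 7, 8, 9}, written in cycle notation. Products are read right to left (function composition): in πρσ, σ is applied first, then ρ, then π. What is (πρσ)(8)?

4

Apply the permutations in order: σ(8) = 2, then ρ(2) = 5, then π(5) = 4. So (πρσ)(8) = 4.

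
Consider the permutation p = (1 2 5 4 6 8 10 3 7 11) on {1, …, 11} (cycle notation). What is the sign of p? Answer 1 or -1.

The cycle lengths are 10, 1.
A cycle is odd iff its length is even; p has 1 even-length cycle, so sgn(p) = (−1)^1 and p is odd.

-1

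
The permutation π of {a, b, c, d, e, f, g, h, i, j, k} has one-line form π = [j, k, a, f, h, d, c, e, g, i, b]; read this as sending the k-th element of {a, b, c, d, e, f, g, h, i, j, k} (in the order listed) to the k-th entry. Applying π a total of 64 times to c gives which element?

g

Tracing c → a → … returns to c after 5 steps, so c lies in a 5-cycle (a j i g c).
On a 5-cycle, π^5 is the identity, so π^64 = π^4 there (64 ≡ 4 mod 5).
Stepping 4 places around the cycle: c → a → j → i → g.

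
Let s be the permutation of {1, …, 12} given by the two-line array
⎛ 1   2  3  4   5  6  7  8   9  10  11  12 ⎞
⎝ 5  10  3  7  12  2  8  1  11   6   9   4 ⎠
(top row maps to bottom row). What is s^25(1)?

Tracing 1 → 5 → … returns to 1 after 6 steps, so 1 lies in a 6-cycle (1 5 12 4 7 8).
Powers repeat with period 6 on this cycle, and 25 mod 6 = 1, so s^25(1) = s^1(1).
Stepping 1 place around the cycle: 1 → 5.

5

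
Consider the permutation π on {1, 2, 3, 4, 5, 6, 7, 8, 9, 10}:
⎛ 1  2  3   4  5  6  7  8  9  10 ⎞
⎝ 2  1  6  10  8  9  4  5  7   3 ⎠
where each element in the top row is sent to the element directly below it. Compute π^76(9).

Tracing 9 → 7 → … returns to 9 after 6 steps, so 9 lies in a 6-cycle (3, 6, 9, 7, 4, 10).
On a 6-cycle, π^6 is the identity, so π^76 = π^4 there (76 ≡ 4 mod 6).
Advancing 4 steps from 9: 9 → 7 → 4 → 10 → 3.

3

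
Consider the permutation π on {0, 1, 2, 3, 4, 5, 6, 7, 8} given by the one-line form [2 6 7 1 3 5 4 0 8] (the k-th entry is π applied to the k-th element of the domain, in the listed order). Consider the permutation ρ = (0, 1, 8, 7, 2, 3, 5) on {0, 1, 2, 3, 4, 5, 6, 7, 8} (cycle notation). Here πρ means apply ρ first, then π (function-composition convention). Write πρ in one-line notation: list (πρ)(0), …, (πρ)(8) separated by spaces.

6 8 1 5 3 2 4 7 0

(πρ)(x) = π(ρ(x)). Computing each image: π(ρ(0)) = π(1) = 6, π(ρ(1)) = π(8) = 8, π(ρ(2)) = π(3) = 1, π(ρ(3)) = π(5) = 5, π(ρ(4)) = π(4) = 3, π(ρ(5)) = π(0) = 2, π(ρ(6)) = π(6) = 4, π(ρ(7)) = π(2) = 7, π(ρ(8)) = π(7) = 0.
Hence πρ = [6 8 1 5 3 2 4 7 0].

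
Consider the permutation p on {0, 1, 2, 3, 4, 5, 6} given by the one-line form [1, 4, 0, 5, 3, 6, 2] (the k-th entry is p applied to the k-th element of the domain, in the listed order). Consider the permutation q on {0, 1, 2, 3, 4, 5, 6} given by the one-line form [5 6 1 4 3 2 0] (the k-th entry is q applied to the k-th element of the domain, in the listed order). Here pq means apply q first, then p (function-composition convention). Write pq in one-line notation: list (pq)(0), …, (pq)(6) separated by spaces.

6 2 4 3 5 0 1

(pq)(x) = p(q(x)). Computing each image: p(q(0)) = p(5) = 6, p(q(1)) = p(6) = 2, p(q(2)) = p(1) = 4, p(q(3)) = p(4) = 3, p(q(4)) = p(3) = 5, p(q(5)) = p(2) = 0, p(q(6)) = p(0) = 1.
Hence pq = [6 2 4 3 5 0 1].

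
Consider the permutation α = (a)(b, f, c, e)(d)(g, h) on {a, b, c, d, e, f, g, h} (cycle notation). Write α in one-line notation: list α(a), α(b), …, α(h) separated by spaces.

Each element maps to the next entry in its cycle (wrapping to the front): a→a, b→f, c→e, d→d, e→b, f→c, g→h, h→g.
So the one-line form is a f e d b c h g.

a f e d b c h g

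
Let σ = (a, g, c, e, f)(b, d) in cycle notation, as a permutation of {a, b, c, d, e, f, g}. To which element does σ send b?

d

In the cycle (b, d), b is followed by d, so σ(b) = d.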